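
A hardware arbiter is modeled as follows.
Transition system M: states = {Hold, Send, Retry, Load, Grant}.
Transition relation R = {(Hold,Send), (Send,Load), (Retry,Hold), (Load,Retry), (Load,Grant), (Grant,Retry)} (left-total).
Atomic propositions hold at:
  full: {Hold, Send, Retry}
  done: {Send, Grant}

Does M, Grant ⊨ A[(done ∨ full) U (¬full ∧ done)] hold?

Sat(done ∨ full) = {Hold, Send, Retry, Grant}
Sat(¬full) = {Load, Grant}
Sat(¬full ∧ done) = {Grant}
A[(done ∨ full) U (¬full ∧ done)]: least fixpoint, start Z0 = Sat((¬full ∧ done)) = {Grant}, add states in Sat(done ∨ full) with every successor in Z. Already a fixed point.
Sat(A[(done ∨ full) U (¬full ∧ done)]) = {Grant}
Grant ∈ Sat(A[(done ∨ full) U (¬full ∧ done)]) = {Grant}, so the formula holds at Grant.

Yes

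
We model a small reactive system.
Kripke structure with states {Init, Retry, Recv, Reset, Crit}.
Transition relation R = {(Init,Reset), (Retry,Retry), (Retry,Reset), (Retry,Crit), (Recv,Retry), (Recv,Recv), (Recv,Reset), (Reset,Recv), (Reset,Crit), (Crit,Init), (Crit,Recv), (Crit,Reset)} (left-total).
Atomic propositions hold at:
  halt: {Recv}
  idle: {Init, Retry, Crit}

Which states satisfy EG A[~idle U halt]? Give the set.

Sat(~idle) = {Recv, Reset}
A[~idle U halt]: least fixpoint, start Z0 = Sat(halt) = {Recv}, add states in Sat(~idle) with every successor in Z. Already a fixed point.
Sat(A[~idle U halt]) = {Recv}
EG A[~idle U halt]: greatest fixpoint, start Z0 = {Recv}, keep only states in Sat with some successor in Z. Already a fixed point.
Sat(EG A[~idle U halt]) = {Recv}

{Recv}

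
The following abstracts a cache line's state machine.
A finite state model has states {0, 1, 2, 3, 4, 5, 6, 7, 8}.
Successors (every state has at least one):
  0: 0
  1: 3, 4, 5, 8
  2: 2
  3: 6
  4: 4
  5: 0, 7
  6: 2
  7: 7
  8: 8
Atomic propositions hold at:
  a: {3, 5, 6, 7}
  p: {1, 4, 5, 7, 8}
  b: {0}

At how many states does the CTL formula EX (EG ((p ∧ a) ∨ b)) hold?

Sat(p ∧ a) = {5, 7}
Sat((p ∧ a) ∨ b) = {0, 5, 7}
EG ((p ∧ a) ∨ b): greatest fixpoint, start Z0 = {0, 5, 7}, keep only states in Sat with some successor in Z. Already a fixed point.
Sat(EG ((p ∧ a) ∨ b)) = {0, 5, 7}
Sat(EX (EG ((p ∧ a) ∨ b))) = {s : some successor in {0, 5, 7}} = {0, 1, 5, 7}
|Sat(EX (EG ((p ∧ a) ∨ b)))| = |{0, 1, 5, 7}| = 4.

4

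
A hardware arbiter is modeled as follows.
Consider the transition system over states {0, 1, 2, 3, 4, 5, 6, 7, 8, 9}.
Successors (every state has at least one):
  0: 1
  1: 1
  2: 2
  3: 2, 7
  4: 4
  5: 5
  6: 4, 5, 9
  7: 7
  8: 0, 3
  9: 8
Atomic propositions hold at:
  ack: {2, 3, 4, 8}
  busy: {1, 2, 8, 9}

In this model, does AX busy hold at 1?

Sat(AX busy) = {s : every successor in {1, 2, 8, 9}} = {0, 1, 2, 9}
1 ∈ Sat(AX busy) = {0, 1, 2, 9}, so the formula holds at 1.

Yes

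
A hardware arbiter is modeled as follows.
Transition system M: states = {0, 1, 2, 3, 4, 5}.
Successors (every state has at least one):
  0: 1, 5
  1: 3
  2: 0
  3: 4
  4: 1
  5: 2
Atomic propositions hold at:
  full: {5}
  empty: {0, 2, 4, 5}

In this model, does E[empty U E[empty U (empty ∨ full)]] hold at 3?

Sat(empty ∨ full) = {0, 2, 4, 5}
E[empty U (empty ∨ full)]: least fixpoint, start Z0 = Sat((empty ∨ full)) = {0, 2, 4, 5}, add states in Sat(empty) with some successor in Z. Already a fixed point.
Sat(E[empty U (empty ∨ full)]) = {0, 2, 4, 5}
E[empty U E[empty U (empty ∨ full)]]: least fixpoint, start Z0 = Sat(E[empty U (empty ∨ full)]) = {0, 2, 4, 5}, add states in Sat(empty) with some successor in Z. Already a fixed point.
Sat(E[empty U E[empty U (empty ∨ full)]]) = {0, 2, 4, 5}
3 ∉ Sat(E[empty U E[empty U (empty ∨ full)]]) = {0, 2, 4, 5}, so the formula does not hold at 3.

No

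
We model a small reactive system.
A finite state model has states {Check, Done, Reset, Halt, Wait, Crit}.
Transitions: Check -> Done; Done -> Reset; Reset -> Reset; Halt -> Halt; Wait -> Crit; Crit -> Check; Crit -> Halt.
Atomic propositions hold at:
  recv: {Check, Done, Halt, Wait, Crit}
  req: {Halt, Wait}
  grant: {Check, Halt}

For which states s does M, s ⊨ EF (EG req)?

{Halt, Wait, Crit}

EG req: greatest fixpoint, start Z0 = {Halt, Wait}, keep only states in Sat with some successor in Z. Z1 = {Halt}; fixed.
Sat(EG req) = {Halt}
EF (EG req): least fixpoint, start Z0 = {Halt}, add states with some successor in Z. Z1 = {Halt, Crit}; Z2 = {Halt, Wait, Crit}; fixed.
Sat(EF (EG req)) = {Halt, Wait, Crit}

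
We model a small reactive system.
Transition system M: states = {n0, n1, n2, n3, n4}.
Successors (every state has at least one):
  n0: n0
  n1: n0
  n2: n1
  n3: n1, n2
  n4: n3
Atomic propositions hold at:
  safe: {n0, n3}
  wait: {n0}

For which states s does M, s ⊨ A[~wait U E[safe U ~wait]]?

Sat(~wait) = {n1, n2, n3, n4}
E[safe U ~wait]: least fixpoint, start Z0 = Sat(~wait) = {n1, n2, n3, n4}, add states in Sat(safe) with some successor in Z. Already a fixed point.
Sat(E[safe U ~wait]) = {n1, n2, n3, n4}
A[~wait U E[safe U ~wait]]: least fixpoint, start Z0 = Sat(E[safe U ~wait]) = {n1, n2, n3, n4}, add states in Sat(~wait) with every successor in Z. Already a fixed point.
Sat(A[~wait U E[safe U ~wait]]) = {n1, n2, n3, n4}

{n1, n2, n3, n4}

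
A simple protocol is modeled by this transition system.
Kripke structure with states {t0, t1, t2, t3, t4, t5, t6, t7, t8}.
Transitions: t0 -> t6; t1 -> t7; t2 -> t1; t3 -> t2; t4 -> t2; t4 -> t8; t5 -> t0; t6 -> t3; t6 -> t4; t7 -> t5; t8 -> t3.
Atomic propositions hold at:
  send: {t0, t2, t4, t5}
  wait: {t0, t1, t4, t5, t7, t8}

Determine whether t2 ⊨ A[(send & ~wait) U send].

Sat(~wait) = {t2, t3, t6}
Sat(send & ~wait) = {t2}
A[(send & ~wait) U send]: least fixpoint, start Z0 = Sat(send) = {t0, t2, t4, t5}, add states in Sat(send & ~wait) with every successor in Z. Already a fixed point.
Sat(A[(send & ~wait) U send]) = {t0, t2, t4, t5}
t2 ∈ Sat(A[(send & ~wait) U send]) = {t0, t2, t4, t5}, so the formula holds at t2.

Yes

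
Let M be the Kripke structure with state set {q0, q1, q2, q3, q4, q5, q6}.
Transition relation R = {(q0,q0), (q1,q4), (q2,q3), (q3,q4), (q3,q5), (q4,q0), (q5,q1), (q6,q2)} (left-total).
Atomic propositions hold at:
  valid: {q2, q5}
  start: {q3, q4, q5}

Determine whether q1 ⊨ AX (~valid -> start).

Sat(~valid) = {q0, q1, q3, q4, q6}
Sat(~valid -> start) = {q2, q3, q4, q5}
Sat(AX (~valid -> start)) = {s : every successor in {q2, q3, q4, q5}} = {q1, q2, q3, q6}
q1 ∈ Sat(AX (~valid -> start)) = {q1, q2, q3, q6}, so the formula holds at q1.

Yes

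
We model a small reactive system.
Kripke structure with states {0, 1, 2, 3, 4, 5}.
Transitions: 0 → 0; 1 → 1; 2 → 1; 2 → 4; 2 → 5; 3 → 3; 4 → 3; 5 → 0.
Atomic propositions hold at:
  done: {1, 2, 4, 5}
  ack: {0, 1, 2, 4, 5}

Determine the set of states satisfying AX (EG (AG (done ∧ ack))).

{1}

Sat(done ∧ ack) = {1, 2, 4, 5}
AG (done ∧ ack): greatest fixpoint, start Z0 = {1, 2, 4, 5}, keep only states in Sat with every successor in Z. Z1 = {1, 2}; Z2 = {1}; fixed.
Sat(AG (done ∧ ack)) = {1}
EG (AG (done ∧ ack)): greatest fixpoint, start Z0 = {1}, keep only states in Sat with some successor in Z. Already a fixed point.
Sat(EG (AG (done ∧ ack))) = {1}
Sat(AX (EG (AG (done ∧ ack)))) = {s : every successor in {1}} = {1}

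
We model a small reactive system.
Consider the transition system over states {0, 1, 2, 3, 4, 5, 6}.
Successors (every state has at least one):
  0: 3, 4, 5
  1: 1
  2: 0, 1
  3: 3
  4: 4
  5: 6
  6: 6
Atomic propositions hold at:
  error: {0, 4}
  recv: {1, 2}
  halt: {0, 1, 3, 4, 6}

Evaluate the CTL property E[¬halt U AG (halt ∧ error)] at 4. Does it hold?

Yes

Sat(¬halt) = {2, 5}
Sat(halt ∧ error) = {0, 4}
AG (halt ∧ error): greatest fixpoint, start Z0 = {0, 4}, keep only states in Sat with every successor in Z. Z1 = {4}; fixed.
Sat(AG (halt ∧ error)) = {4}
E[¬halt U AG (halt ∧ error)]: least fixpoint, start Z0 = Sat(AG (halt ∧ error)) = {4}, add states in Sat(¬halt) with some successor in Z. Already a fixed point.
Sat(E[¬halt U AG (halt ∧ error)]) = {4}
4 ∈ Sat(E[¬halt U AG (halt ∧ error)]) = {4}, so the formula holds at 4.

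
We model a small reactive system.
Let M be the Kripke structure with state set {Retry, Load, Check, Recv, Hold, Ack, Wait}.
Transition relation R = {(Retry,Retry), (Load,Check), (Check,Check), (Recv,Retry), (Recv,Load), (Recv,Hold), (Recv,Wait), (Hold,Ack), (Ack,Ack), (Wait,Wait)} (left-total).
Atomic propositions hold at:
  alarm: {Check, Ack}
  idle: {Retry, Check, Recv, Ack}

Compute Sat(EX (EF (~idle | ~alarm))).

{Retry, Recv, Wait}

Sat(~idle) = {Load, Hold, Wait}
Sat(~alarm) = {Retry, Load, Recv, Hold, Wait}
Sat(~idle | ~alarm) = {Retry, Load, Recv, Hold, Wait}
EF (~idle | ~alarm): least fixpoint, start Z0 = {Retry, Load, Recv, Hold, Wait}, add states with some successor in Z. Already a fixed point.
Sat(EF (~idle | ~alarm)) = {Retry, Load, Recv, Hold, Wait}
Sat(EX (EF (~idle | ~alarm))) = {s : some successor in {Retry, Load, Recv, Hold, Wait}} = {Retry, Recv, Wait}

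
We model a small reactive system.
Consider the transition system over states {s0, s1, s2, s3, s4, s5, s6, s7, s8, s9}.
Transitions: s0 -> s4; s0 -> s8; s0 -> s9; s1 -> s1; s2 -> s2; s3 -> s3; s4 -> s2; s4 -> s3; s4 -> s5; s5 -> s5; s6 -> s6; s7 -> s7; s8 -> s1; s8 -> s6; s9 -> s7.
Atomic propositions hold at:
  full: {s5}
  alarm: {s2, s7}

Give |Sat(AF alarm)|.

3

AF alarm: least fixpoint, start Z0 = {s2, s7}, add states with every successor in Z. Z1 = {s2, s7, s9}; fixed.
Sat(AF alarm) = {s2, s7, s9}
|Sat(AF alarm)| = |{s2, s7, s9}| = 3.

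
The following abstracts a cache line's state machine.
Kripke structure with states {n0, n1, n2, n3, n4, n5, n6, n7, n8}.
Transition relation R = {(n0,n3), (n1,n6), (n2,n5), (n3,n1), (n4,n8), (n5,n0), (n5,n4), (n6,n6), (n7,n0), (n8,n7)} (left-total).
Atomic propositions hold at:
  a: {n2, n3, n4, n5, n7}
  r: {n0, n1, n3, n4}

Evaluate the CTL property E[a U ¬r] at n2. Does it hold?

Sat(¬r) = {n2, n5, n6, n7, n8}
E[a U ¬r]: least fixpoint, start Z0 = Sat(¬r) = {n2, n5, n6, n7, n8}, add states in Sat(a) with some successor in Z. Z1 = {n2, n4, n5, n6, n7, n8}; fixed.
Sat(E[a U ¬r]) = {n2, n4, n5, n6, n7, n8}
n2 ∈ Sat(E[a U ¬r]) = {n2, n4, n5, n6, n7, n8}, so the formula holds at n2.

Yes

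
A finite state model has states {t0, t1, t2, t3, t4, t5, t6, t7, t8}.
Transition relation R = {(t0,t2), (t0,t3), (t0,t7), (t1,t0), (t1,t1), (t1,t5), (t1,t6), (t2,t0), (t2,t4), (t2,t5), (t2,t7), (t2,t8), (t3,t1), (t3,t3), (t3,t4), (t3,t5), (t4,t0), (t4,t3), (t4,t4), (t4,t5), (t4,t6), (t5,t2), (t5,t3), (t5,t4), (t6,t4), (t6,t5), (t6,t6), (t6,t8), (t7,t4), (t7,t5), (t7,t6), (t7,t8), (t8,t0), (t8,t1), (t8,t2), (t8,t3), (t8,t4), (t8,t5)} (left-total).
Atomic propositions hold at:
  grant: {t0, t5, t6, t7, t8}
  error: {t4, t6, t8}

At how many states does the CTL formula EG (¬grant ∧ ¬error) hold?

2

Sat(¬grant) = {t1, t2, t3, t4}
Sat(¬error) = {t0, t1, t2, t3, t5, t7}
Sat(¬grant ∧ ¬error) = {t1, t2, t3}
EG (¬grant ∧ ¬error): greatest fixpoint, start Z0 = {t1, t2, t3}, keep only states in Sat with some successor in Z. Z1 = {t1, t3}; fixed.
Sat(EG (¬grant ∧ ¬error)) = {t1, t3}
|Sat(EG (¬grant ∧ ¬error))| = |{t1, t3}| = 2.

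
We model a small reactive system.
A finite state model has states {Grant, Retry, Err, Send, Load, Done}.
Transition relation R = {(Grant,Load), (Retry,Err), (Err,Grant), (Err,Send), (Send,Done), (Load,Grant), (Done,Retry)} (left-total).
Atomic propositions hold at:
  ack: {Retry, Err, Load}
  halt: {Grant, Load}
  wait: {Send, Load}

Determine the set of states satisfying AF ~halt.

Sat(~halt) = {Retry, Err, Send, Done}
AF ~halt: least fixpoint, start Z0 = {Retry, Err, Send, Done}, add states with every successor in Z. Already a fixed point.
Sat(AF ~halt) = {Retry, Err, Send, Done}

{Retry, Err, Send, Done}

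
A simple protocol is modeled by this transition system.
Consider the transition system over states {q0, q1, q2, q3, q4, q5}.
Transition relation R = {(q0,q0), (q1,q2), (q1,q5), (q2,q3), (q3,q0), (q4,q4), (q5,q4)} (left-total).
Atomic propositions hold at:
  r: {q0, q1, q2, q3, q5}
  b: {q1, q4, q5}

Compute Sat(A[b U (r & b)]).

Sat(r & b) = {q1, q5}
A[b U (r & b)]: least fixpoint, start Z0 = Sat((r & b)) = {q1, q5}, add states in Sat(b) with every successor in Z. Already a fixed point.
Sat(A[b U (r & b)]) = {q1, q5}

{q1, q5}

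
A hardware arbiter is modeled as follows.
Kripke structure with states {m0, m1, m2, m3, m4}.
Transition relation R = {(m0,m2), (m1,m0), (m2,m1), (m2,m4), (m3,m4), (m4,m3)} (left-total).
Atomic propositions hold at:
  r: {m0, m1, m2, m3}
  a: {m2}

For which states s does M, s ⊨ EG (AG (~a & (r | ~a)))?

Sat(~a) = {m0, m1, m3, m4}
Sat(r | ~a) = {m0, m1, m2, m3, m4}
Sat(~a & (r | ~a)) = {m0, m1, m3, m4}
AG (~a & (r | ~a)): greatest fixpoint, start Z0 = {m0, m1, m3, m4}, keep only states in Sat with every successor in Z. Z1 = {m1, m3, m4}; Z2 = {m3, m4}; fixed.
Sat(AG (~a & (r | ~a))) = {m3, m4}
EG (AG (~a & (r | ~a))): greatest fixpoint, start Z0 = {m3, m4}, keep only states in Sat with some successor in Z. Already a fixed point.
Sat(EG (AG (~a & (r | ~a)))) = {m3, m4}

{m3, m4}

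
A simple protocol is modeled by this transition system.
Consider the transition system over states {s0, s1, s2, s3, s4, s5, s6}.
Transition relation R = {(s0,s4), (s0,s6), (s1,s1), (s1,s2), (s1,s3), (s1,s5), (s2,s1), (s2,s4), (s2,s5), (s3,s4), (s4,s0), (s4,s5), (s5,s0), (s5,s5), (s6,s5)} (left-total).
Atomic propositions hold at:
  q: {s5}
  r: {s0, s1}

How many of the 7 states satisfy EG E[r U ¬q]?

5

Sat(¬q) = {s0, s1, s2, s3, s4, s6}
E[r U ¬q]: least fixpoint, start Z0 = Sat(¬q) = {s0, s1, s2, s3, s4, s6}, add states in Sat(r) with some successor in Z. Already a fixed point.
Sat(E[r U ¬q]) = {s0, s1, s2, s3, s4, s6}
EG E[r U ¬q]: greatest fixpoint, start Z0 = {s0, s1, s2, s3, s4, s6}, keep only states in Sat with some successor in Z. Z1 = {s0, s1, s2, s3, s4}; fixed.
Sat(EG E[r U ¬q]) = {s0, s1, s2, s3, s4}
|Sat(EG E[r U ¬q])| = |{s0, s1, s2, s3, s4}| = 5.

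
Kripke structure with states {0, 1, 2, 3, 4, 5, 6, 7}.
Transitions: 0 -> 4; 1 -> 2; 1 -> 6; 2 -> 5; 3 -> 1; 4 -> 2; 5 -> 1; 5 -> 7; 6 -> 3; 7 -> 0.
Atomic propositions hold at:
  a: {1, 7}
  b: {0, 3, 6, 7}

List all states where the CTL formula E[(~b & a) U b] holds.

Sat(~b) = {1, 2, 4, 5}
Sat(~b & a) = {1}
E[(~b & a) U b]: least fixpoint, start Z0 = Sat(b) = {0, 3, 6, 7}, add states in Sat(~b & a) with some successor in Z. Z1 = {0, 1, 3, 6, 7}; fixed.
Sat(E[(~b & a) U b]) = {0, 1, 3, 6, 7}

{0, 1, 3, 6, 7}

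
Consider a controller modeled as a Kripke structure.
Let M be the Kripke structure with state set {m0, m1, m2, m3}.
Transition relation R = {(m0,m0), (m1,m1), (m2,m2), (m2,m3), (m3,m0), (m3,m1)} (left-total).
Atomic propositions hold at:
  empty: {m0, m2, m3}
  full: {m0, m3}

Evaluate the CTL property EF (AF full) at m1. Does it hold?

No

AF full: least fixpoint, start Z0 = {m0, m3}, add states with every successor in Z. Already a fixed point.
Sat(AF full) = {m0, m3}
EF (AF full): least fixpoint, start Z0 = {m0, m3}, add states with some successor in Z. Z1 = {m0, m2, m3}; fixed.
Sat(EF (AF full)) = {m0, m2, m3}
m1 ∉ Sat(EF (AF full)) = {m0, m2, m3}, so the formula does not hold at m1.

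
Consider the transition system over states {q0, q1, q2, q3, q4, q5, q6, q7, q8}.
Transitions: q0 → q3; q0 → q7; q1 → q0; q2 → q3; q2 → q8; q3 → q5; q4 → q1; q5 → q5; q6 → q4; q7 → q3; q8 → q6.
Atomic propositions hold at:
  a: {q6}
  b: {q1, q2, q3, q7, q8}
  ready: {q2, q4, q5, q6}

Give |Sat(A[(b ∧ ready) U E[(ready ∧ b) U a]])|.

Sat(b ∧ ready) = {q2}
Sat(ready ∧ b) = {q2}
E[(ready ∧ b) U a]: least fixpoint, start Z0 = Sat(a) = {q6}, add states in Sat(ready ∧ b) with some successor in Z. Already a fixed point.
Sat(E[(ready ∧ b) U a]) = {q6}
A[(b ∧ ready) U E[(ready ∧ b) U a]]: least fixpoint, start Z0 = Sat(E[(ready ∧ b) U a]) = {q6}, add states in Sat(b ∧ ready) with every successor in Z. Already a fixed point.
Sat(A[(b ∧ ready) U E[(ready ∧ b) U a]]) = {q6}
|Sat(A[(b ∧ ready) U E[(ready ∧ b) U a]])| = |{q6}| = 1.

1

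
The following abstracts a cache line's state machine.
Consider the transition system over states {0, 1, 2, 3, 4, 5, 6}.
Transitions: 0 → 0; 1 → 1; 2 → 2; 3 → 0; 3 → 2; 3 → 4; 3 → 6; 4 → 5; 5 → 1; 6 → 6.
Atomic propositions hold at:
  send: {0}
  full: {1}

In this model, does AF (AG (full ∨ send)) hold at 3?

Sat(full ∨ send) = {0, 1}
AG (full ∨ send): greatest fixpoint, start Z0 = {0, 1}, keep only states in Sat with every successor in Z. Already a fixed point.
Sat(AG (full ∨ send)) = {0, 1}
AF (AG (full ∨ send)): least fixpoint, start Z0 = {0, 1}, add states with every successor in Z. Z1 = {0, 1, 5}; Z2 = {0, 1, 4, 5}; fixed.
Sat(AF (AG (full ∨ send))) = {0, 1, 4, 5}
3 ∉ Sat(AF (AG (full ∨ send))) = {0, 1, 4, 5}, so the formula does not hold at 3.

No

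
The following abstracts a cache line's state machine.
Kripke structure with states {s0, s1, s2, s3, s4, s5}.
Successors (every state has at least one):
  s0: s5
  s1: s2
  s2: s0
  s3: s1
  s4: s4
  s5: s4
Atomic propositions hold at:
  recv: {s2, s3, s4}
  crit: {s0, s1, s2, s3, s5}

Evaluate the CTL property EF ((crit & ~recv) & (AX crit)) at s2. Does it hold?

Sat(~recv) = {s0, s1, s5}
Sat(crit & ~recv) = {s0, s1, s5}
Sat(AX crit) = {s : every successor in {s0, s1, s2, s3, s5}} = {s0, s1, s2, s3}
Sat((crit & ~recv) & (AX crit)) = {s0, s1}
EF ((crit & ~recv) & (AX crit)): least fixpoint, start Z0 = {s0, s1}, add states with some successor in Z. Z1 = {s0, s1, s2, s3}; fixed.
Sat(EF ((crit & ~recv) & (AX crit))) = {s0, s1, s2, s3}
s2 ∈ Sat(EF ((crit & ~recv) & (AX crit))) = {s0, s1, s2, s3}, so the formula holds at s2.

Yes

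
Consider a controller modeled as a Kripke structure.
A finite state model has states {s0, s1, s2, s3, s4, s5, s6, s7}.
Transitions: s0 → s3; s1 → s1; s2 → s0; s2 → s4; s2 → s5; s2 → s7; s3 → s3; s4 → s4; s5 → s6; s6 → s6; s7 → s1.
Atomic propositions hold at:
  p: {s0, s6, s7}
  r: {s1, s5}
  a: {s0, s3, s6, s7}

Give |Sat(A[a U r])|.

3

A[a U r]: least fixpoint, start Z0 = Sat(r) = {s1, s5}, add states in Sat(a) with every successor in Z. Z1 = {s1, s5, s7}; fixed.
Sat(A[a U r]) = {s1, s5, s7}
|Sat(A[a U r])| = |{s1, s5, s7}| = 3.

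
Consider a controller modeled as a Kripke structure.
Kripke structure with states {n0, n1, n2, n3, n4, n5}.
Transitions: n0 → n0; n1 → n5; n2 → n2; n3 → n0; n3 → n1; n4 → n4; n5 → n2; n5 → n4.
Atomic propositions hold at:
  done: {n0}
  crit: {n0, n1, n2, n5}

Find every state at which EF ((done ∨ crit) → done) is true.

Sat(done ∨ crit) = {n0, n1, n2, n5}
Sat((done ∨ crit) → done) = {n0, n3, n4}
EF ((done ∨ crit) → done): least fixpoint, start Z0 = {n0, n3, n4}, add states with some successor in Z. Z1 = {n0, n3, n4, n5}; Z2 = {n0, n1, n3, n4, n5}; fixed.
Sat(EF ((done ∨ crit) → done)) = {n0, n1, n3, n4, n5}

{n0, n1, n3, n4, n5}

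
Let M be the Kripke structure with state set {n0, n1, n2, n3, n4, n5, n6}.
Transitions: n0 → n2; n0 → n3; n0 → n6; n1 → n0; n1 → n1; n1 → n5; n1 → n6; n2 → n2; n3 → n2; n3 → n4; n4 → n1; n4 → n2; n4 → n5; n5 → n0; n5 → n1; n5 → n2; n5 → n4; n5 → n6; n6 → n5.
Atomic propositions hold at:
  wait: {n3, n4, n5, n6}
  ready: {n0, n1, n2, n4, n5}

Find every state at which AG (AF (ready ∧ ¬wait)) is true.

Sat(¬wait) = {n0, n1, n2}
Sat(ready ∧ ¬wait) = {n0, n1, n2}
AF (ready ∧ ¬wait): least fixpoint, start Z0 = {n0, n1, n2}, add states with every successor in Z. Already a fixed point.
Sat(AF (ready ∧ ¬wait)) = {n0, n1, n2}
AG (AF (ready ∧ ¬wait)): greatest fixpoint, start Z0 = {n0, n1, n2}, keep only states in Sat with every successor in Z. Z1 = {n2}; fixed.
Sat(AG (AF (ready ∧ ¬wait))) = {n2}

{n2}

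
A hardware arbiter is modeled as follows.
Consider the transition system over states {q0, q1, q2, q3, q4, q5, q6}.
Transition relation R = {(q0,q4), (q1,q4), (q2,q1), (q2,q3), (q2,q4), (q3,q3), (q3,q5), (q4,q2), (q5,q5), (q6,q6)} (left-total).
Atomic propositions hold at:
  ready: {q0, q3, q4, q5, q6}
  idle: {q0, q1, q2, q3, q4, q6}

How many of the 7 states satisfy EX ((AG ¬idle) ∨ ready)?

Sat(¬idle) = {q5}
AG ¬idle: greatest fixpoint, start Z0 = {q5}, keep only states in Sat with every successor in Z. Already a fixed point.
Sat(AG ¬idle) = {q5}
Sat((AG ¬idle) ∨ ready) = {q0, q3, q4, q5, q6}
Sat(EX ((AG ¬idle) ∨ ready)) = {s : some successor in {q0, q3, q4, q5, q6}} = {q0, q1, q2, q3, q5, q6}
|Sat(EX ((AG ¬idle) ∨ ready))| = |{q0, q1, q2, q3, q5, q6}| = 6.

6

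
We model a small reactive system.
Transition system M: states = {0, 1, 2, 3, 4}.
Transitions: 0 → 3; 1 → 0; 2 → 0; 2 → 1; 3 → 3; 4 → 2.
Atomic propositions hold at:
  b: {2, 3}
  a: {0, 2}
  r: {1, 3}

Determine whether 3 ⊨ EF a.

EF a: least fixpoint, start Z0 = {0, 2}, add states with some successor in Z. Z1 = {0, 1, 2, 4}; fixed.
Sat(EF a) = {0, 1, 2, 4}
3 ∉ Sat(EF a) = {0, 1, 2, 4}, so the formula does not hold at 3.

No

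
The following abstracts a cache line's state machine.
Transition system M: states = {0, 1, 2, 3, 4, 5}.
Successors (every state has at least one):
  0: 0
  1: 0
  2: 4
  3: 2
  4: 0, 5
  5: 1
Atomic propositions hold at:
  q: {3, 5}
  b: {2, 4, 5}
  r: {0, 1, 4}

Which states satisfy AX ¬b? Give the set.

{0, 1, 5}

Sat(¬b) = {0, 1, 3}
Sat(AX ¬b) = {s : every successor in {0, 1, 3}} = {0, 1, 5}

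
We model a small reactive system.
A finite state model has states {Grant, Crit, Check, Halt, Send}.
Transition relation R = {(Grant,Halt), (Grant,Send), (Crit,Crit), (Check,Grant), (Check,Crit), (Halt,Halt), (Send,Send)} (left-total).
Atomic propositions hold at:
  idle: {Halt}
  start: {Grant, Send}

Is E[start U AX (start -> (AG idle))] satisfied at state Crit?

AG idle: greatest fixpoint, start Z0 = {Halt}, keep only states in Sat with every successor in Z. Already a fixed point.
Sat(AG idle) = {Halt}
Sat(start -> (AG idle)) = {Crit, Check, Halt}
Sat(AX (start -> (AG idle))) = {s : every successor in {Crit, Check, Halt}} = {Crit, Halt}
E[start U AX (start -> (AG idle))]: least fixpoint, start Z0 = Sat(AX (start -> (AG idle))) = {Crit, Halt}, add states in Sat(start) with some successor in Z. Z1 = {Grant, Crit, Halt}; fixed.
Sat(E[start U AX (start -> (AG idle))]) = {Grant, Crit, Halt}
Crit ∈ Sat(E[start U AX (start -> (AG idle))]) = {Grant, Crit, Halt}, so the formula holds at Crit.

Yes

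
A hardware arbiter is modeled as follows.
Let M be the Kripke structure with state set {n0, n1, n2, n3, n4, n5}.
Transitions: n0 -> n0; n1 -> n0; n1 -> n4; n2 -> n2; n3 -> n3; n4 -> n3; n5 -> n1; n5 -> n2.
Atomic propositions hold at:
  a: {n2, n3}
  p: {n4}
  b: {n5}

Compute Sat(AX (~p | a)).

Sat(~p) = {n0, n1, n2, n3, n5}
Sat(~p | a) = {n0, n1, n2, n3, n5}
Sat(AX (~p | a)) = {s : every successor in {n0, n1, n2, n3, n5}} = {n0, n2, n3, n4, n5}

{n0, n2, n3, n4, n5}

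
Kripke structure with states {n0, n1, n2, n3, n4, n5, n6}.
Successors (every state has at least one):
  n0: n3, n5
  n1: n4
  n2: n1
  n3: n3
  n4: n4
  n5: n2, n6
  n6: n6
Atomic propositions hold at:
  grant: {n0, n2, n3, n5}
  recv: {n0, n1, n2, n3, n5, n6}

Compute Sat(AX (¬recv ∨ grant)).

{n0, n1, n3, n4}

Sat(¬recv) = {n4}
Sat(¬recv ∨ grant) = {n0, n2, n3, n4, n5}
Sat(AX (¬recv ∨ grant)) = {s : every successor in {n0, n2, n3, n4, n5}} = {n0, n1, n3, n4}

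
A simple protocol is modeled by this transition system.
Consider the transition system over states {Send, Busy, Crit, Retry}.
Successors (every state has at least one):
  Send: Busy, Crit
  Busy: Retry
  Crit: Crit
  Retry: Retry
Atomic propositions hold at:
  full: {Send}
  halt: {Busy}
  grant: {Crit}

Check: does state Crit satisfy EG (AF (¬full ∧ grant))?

Sat(¬full) = {Busy, Crit, Retry}
Sat(¬full ∧ grant) = {Crit}
AF (¬full ∧ grant): least fixpoint, start Z0 = {Crit}, add states with every successor in Z. Already a fixed point.
Sat(AF (¬full ∧ grant)) = {Crit}
EG (AF (¬full ∧ grant)): greatest fixpoint, start Z0 = {Crit}, keep only states in Sat with some successor in Z. Already a fixed point.
Sat(EG (AF (¬full ∧ grant))) = {Crit}
Crit ∈ Sat(EG (AF (¬full ∧ grant))) = {Crit}, so the formula holds at Crit.

Yes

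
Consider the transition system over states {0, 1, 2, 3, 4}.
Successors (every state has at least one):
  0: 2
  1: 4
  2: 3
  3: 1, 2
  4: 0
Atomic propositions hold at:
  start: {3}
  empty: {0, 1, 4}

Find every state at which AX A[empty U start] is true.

{2}

A[empty U start]: least fixpoint, start Z0 = Sat(start) = {3}, add states in Sat(empty) with every successor in Z. Already a fixed point.
Sat(A[empty U start]) = {3}
Sat(AX A[empty U start]) = {s : every successor in {3}} = {2}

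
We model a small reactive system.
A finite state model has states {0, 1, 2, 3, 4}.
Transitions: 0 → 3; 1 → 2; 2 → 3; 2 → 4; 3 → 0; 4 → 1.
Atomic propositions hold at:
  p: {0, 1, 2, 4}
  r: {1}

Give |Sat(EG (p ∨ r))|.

Sat(p ∨ r) = {0, 1, 2, 4}
EG (p ∨ r): greatest fixpoint, start Z0 = {0, 1, 2, 4}, keep only states in Sat with some successor in Z. Z1 = {1, 2, 4}; fixed.
Sat(EG (p ∨ r)) = {1, 2, 4}
|Sat(EG (p ∨ r))| = |{1, 2, 4}| = 3.

3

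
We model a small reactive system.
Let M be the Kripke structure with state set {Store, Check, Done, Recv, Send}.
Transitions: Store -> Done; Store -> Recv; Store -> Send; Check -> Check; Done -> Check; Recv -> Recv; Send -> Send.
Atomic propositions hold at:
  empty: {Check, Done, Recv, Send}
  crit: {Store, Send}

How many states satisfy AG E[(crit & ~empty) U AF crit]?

1

Sat(~empty) = {Store}
Sat(crit & ~empty) = {Store}
AF crit: least fixpoint, start Z0 = {Store, Send}, add states with every successor in Z. Already a fixed point.
Sat(AF crit) = {Store, Send}
E[(crit & ~empty) U AF crit]: least fixpoint, start Z0 = Sat(AF crit) = {Store, Send}, add states in Sat(crit & ~empty) with some successor in Z. Already a fixed point.
Sat(E[(crit & ~empty) U AF crit]) = {Store, Send}
AG E[(crit & ~empty) U AF crit]: greatest fixpoint, start Z0 = {Store, Send}, keep only states in Sat with every successor in Z. Z1 = {Send}; fixed.
Sat(AG E[(crit & ~empty) U AF crit]) = {Send}
|Sat(AG E[(crit & ~empty) U AF crit])| = |{Send}| = 1.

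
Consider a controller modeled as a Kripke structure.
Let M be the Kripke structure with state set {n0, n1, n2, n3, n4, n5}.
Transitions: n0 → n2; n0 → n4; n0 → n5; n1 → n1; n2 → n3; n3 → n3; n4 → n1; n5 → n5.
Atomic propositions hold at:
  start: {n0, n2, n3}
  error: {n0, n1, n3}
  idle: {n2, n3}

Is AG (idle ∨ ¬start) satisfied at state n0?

Sat(¬start) = {n1, n4, n5}
Sat(idle ∨ ¬start) = {n1, n2, n3, n4, n5}
AG (idle ∨ ¬start): greatest fixpoint, start Z0 = {n1, n2, n3, n4, n5}, keep only states in Sat with every successor in Z. Already a fixed point.
Sat(AG (idle ∨ ¬start)) = {n1, n2, n3, n4, n5}
n0 ∉ Sat(AG (idle ∨ ¬start)) = {n1, n2, n3, n4, n5}, so the formula does not hold at n0.

No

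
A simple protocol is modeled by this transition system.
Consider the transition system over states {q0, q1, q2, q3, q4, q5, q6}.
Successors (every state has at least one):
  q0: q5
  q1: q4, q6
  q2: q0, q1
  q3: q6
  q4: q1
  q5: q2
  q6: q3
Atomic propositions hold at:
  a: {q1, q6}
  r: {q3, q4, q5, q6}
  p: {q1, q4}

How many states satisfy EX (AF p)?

3

AF p: least fixpoint, start Z0 = {q1, q4}, add states with every successor in Z. Already a fixed point.
Sat(AF p) = {q1, q4}
Sat(EX (AF p)) = {s : some successor in {q1, q4}} = {q1, q2, q4}
|Sat(EX (AF p))| = |{q1, q2, q4}| = 3.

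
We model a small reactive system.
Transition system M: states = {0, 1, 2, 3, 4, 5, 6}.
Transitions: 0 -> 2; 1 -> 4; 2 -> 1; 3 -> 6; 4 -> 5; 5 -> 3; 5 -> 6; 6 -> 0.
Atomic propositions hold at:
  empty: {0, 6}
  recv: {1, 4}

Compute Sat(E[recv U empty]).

{0, 6}

E[recv U empty]: least fixpoint, start Z0 = Sat(empty) = {0, 6}, add states in Sat(recv) with some successor in Z. Already a fixed point.
Sat(E[recv U empty]) = {0, 6}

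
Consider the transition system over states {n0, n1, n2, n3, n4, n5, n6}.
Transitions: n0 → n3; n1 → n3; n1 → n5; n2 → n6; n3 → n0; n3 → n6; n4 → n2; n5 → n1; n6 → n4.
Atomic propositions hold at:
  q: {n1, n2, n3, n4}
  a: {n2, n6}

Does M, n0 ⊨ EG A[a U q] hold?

No

A[a U q]: least fixpoint, start Z0 = Sat(q) = {n1, n2, n3, n4}, add states in Sat(a) with every successor in Z. Z1 = {n1, n2, n3, n4, n6}; fixed.
Sat(A[a U q]) = {n1, n2, n3, n4, n6}
EG A[a U q]: greatest fixpoint, start Z0 = {n1, n2, n3, n4, n6}, keep only states in Sat with some successor in Z. Already a fixed point.
Sat(EG A[a U q]) = {n1, n2, n3, n4, n6}
n0 ∉ Sat(EG A[a U q]) = {n1, n2, n3, n4, n6}, so the formula does not hold at n0.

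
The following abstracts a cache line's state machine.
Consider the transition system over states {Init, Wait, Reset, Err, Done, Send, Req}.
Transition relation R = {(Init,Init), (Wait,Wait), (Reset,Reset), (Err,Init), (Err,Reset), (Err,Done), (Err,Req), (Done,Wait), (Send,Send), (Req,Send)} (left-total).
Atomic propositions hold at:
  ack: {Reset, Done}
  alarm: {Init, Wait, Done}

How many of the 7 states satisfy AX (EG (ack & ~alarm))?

Sat(~alarm) = {Reset, Err, Send, Req}
Sat(ack & ~alarm) = {Reset}
EG (ack & ~alarm): greatest fixpoint, start Z0 = {Reset}, keep only states in Sat with some successor in Z. Already a fixed point.
Sat(EG (ack & ~alarm)) = {Reset}
Sat(AX (EG (ack & ~alarm))) = {s : every successor in {Reset}} = {Reset}
|Sat(AX (EG (ack & ~alarm)))| = |{Reset}| = 1.

1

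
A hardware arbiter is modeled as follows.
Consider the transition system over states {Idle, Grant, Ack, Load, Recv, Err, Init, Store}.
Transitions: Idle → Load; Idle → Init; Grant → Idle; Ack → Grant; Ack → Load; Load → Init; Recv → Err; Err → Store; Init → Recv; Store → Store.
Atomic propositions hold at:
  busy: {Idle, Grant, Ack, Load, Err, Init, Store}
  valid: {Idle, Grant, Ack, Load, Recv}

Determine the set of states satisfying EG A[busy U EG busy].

{Err, Store}

EG busy: greatest fixpoint, start Z0 = {Idle, Grant, Ack, Load, Err, Init, Store}, keep only states in Sat with some successor in Z. Z1 = {Idle, Grant, Ack, Load, Err, Store}; Z2 = {Idle, Grant, Ack, Err, Store}; Z3 = {Grant, Ack, Err, Store}; Z4 = {Ack, Err, Store}; Z5 = {Err, Store}; fixed.
Sat(EG busy) = {Err, Store}
A[busy U EG busy]: least fixpoint, start Z0 = Sat(EG busy) = {Err, Store}, add states in Sat(busy) with every successor in Z. Already a fixed point.
Sat(A[busy U EG busy]) = {Err, Store}
EG A[busy U EG busy]: greatest fixpoint, start Z0 = {Err, Store}, keep only states in Sat with some successor in Z. Already a fixed point.
Sat(EG A[busy U EG busy]) = {Err, Store}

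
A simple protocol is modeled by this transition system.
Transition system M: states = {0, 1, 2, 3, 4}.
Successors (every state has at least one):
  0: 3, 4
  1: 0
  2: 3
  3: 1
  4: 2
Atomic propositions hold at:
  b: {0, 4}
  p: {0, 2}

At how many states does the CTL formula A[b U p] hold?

3

A[b U p]: least fixpoint, start Z0 = Sat(p) = {0, 2}, add states in Sat(b) with every successor in Z. Z1 = {0, 2, 4}; fixed.
Sat(A[b U p]) = {0, 2, 4}
|Sat(A[b U p])| = |{0, 2, 4}| = 3.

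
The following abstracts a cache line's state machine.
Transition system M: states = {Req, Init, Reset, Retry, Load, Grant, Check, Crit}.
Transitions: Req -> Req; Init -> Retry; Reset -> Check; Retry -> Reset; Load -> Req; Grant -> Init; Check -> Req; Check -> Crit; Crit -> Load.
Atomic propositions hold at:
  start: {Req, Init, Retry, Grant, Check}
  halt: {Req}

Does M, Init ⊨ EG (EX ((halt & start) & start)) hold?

No

Sat(halt & start) = {Req}
Sat((halt & start) & start) = {Req}
Sat(EX ((halt & start) & start)) = {s : some successor in {Req}} = {Req, Load, Check}
EG (EX ((halt & start) & start)): greatest fixpoint, start Z0 = {Req, Load, Check}, keep only states in Sat with some successor in Z. Already a fixed point.
Sat(EG (EX ((halt & start) & start))) = {Req, Load, Check}
Init ∉ Sat(EG (EX ((halt & start) & start))) = {Req, Load, Check}, so the formula does not hold at Init.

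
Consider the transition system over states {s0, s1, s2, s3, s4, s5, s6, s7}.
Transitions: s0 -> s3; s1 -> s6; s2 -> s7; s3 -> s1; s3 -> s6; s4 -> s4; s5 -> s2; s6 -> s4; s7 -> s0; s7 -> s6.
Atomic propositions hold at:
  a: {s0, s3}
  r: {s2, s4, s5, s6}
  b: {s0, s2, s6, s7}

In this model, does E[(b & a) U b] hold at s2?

Yes

Sat(b & a) = {s0}
E[(b & a) U b]: least fixpoint, start Z0 = Sat(b) = {s0, s2, s6, s7}, add states in Sat(b & a) with some successor in Z. Already a fixed point.
Sat(E[(b & a) U b]) = {s0, s2, s6, s7}
s2 ∈ Sat(E[(b & a) U b]) = {s0, s2, s6, s7}, so the formula holds at s2.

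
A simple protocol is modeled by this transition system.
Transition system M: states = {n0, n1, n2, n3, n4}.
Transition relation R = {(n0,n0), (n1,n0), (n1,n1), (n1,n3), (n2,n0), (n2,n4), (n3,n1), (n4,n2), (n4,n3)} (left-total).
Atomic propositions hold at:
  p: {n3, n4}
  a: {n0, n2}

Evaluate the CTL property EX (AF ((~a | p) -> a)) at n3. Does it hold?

No

Sat(~a) = {n1, n3, n4}
Sat(~a | p) = {n1, n3, n4}
Sat((~a | p) -> a) = {n0, n2}
AF ((~a | p) -> a): least fixpoint, start Z0 = {n0, n2}, add states with every successor in Z. Already a fixed point.
Sat(AF ((~a | p) -> a)) = {n0, n2}
Sat(EX (AF ((~a | p) -> a))) = {s : some successor in {n0, n2}} = {n0, n1, n2, n4}
n3 ∉ Sat(EX (AF ((~a | p) -> a))) = {n0, n1, n2, n4}, so the formula does not hold at n3.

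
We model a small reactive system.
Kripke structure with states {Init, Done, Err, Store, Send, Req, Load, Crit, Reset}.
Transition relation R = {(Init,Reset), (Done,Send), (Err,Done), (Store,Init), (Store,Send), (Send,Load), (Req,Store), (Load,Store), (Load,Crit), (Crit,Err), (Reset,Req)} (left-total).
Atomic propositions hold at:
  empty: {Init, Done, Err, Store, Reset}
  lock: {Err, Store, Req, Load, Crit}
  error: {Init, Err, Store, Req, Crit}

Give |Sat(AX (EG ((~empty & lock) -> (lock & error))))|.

3

Sat(~empty) = {Send, Req, Load, Crit}
Sat(~empty & lock) = {Req, Load, Crit}
Sat(lock & error) = {Err, Store, Req, Crit}
Sat((~empty & lock) -> (lock & error)) = {Init, Done, Err, Store, Send, Req, Crit, Reset}
EG ((~empty & lock) -> (lock & error)): greatest fixpoint, start Z0 = {Init, Done, Err, Store, Send, Req, Crit, Reset}, keep only states in Sat with some successor in Z. Z1 = {Init, Done, Err, Store, Req, Crit, Reset}; Z2 = {Init, Err, Store, Req, Crit, Reset}; Z3 = {Init, Store, Req, Crit, Reset}; Z4 = {Init, Store, Req, Reset}; fixed.
Sat(EG ((~empty & lock) -> (lock & error))) = {Init, Store, Req, Reset}
Sat(AX (EG ((~empty & lock) -> (lock & error)))) = {s : every successor in {Init, Store, Req, Reset}} = {Init, Req, Reset}
|Sat(AX (EG ((~empty & lock) -> (lock & error))))| = |{Init, Req, Reset}| = 3.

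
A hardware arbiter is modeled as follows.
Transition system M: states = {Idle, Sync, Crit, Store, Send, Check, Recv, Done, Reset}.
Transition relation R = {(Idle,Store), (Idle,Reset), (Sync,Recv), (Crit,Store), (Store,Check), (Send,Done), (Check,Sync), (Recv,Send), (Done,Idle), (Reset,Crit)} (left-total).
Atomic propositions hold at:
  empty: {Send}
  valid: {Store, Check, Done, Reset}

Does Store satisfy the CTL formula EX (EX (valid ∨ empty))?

Sat(valid ∨ empty) = {Store, Send, Check, Done, Reset}
Sat(EX (valid ∨ empty)) = {s : some successor in {Store, Send, Check, Done, Reset}} = {Idle, Crit, Store, Send, Recv}
Sat(EX (EX (valid ∨ empty))) = {s : some successor in {Idle, Crit, Store, Send, Recv}} = {Idle, Sync, Crit, Recv, Done, Reset}
Store ∉ Sat(EX (EX (valid ∨ empty))) = {Idle, Sync, Crit, Recv, Done, Reset}, so the formula does not hold at Store.

No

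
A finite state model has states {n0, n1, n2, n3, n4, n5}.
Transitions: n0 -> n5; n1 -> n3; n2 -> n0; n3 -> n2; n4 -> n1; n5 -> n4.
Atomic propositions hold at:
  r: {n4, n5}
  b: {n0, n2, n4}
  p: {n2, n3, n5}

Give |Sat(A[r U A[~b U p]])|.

Sat(~b) = {n1, n3, n5}
A[~b U p]: least fixpoint, start Z0 = Sat(p) = {n2, n3, n5}, add states in Sat(~b) with every successor in Z. Z1 = {n1, n2, n3, n5}; fixed.
Sat(A[~b U p]) = {n1, n2, n3, n5}
A[r U A[~b U p]]: least fixpoint, start Z0 = Sat(A[~b U p]) = {n1, n2, n3, n5}, add states in Sat(r) with every successor in Z. Z1 = {n1, n2, n3, n4, n5}; fixed.
Sat(A[r U A[~b U p]]) = {n1, n2, n3, n4, n5}
|Sat(A[r U A[~b U p]])| = |{n1, n2, n3, n4, n5}| = 5.

5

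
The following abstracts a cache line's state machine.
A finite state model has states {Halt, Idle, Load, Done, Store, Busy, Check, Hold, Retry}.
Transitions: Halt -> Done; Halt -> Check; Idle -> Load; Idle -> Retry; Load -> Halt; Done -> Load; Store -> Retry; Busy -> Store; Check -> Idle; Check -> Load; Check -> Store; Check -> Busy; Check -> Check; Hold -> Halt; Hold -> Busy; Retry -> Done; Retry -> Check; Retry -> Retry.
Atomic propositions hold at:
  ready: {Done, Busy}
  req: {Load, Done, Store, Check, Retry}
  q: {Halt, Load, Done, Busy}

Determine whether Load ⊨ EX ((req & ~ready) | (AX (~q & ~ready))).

No

Sat(~ready) = {Halt, Idle, Load, Store, Check, Hold, Retry}
Sat(req & ~ready) = {Load, Store, Check, Retry}
Sat(~q) = {Idle, Store, Check, Hold, Retry}
Sat(~q & ~ready) = {Idle, Store, Check, Hold, Retry}
Sat(AX (~q & ~ready)) = {s : every successor in {Idle, Store, Check, Hold, Retry}} = {Store, Busy}
Sat((req & ~ready) | (AX (~q & ~ready))) = {Load, Store, Busy, Check, Retry}
Sat(EX ((req & ~ready) | (AX (~q & ~ready)))) = {s : some successor in {Load, Store, Busy, Check, Retry}} = {Halt, Idle, Done, Store, Busy, Check, Hold, Retry}
Load ∉ Sat(EX ((req & ~ready) | (AX (~q & ~ready)))) = {Halt, Idle, Done, Store, Busy, Check, Hold, Retry}, so the formula does not hold at Load.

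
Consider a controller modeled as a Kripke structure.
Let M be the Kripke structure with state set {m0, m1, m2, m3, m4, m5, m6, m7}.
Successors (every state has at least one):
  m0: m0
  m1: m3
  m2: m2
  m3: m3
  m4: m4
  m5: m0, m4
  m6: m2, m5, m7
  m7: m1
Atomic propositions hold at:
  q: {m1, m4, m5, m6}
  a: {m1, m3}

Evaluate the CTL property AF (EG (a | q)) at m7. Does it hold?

Yes

Sat(a | q) = {m1, m3, m4, m5, m6}
EG (a | q): greatest fixpoint, start Z0 = {m1, m3, m4, m5, m6}, keep only states in Sat with some successor in Z. Already a fixed point.
Sat(EG (a | q)) = {m1, m3, m4, m5, m6}
AF (EG (a | q)): least fixpoint, start Z0 = {m1, m3, m4, m5, m6}, add states with every successor in Z. Z1 = {m1, m3, m4, m5, m6, m7}; fixed.
Sat(AF (EG (a | q))) = {m1, m3, m4, m5, m6, m7}
m7 ∈ Sat(AF (EG (a | q))) = {m1, m3, m4, m5, m6, m7}, so the formula holds at m7.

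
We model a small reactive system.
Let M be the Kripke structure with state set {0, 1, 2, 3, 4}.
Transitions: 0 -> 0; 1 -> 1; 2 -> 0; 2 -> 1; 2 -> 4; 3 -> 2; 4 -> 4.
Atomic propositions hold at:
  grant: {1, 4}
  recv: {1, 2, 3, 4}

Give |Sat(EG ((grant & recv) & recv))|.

2

Sat(grant & recv) = {1, 4}
Sat((grant & recv) & recv) = {1, 4}
EG ((grant & recv) & recv): greatest fixpoint, start Z0 = {1, 4}, keep only states in Sat with some successor in Z. Already a fixed point.
Sat(EG ((grant & recv) & recv)) = {1, 4}
|Sat(EG ((grant & recv) & recv))| = |{1, 4}| = 2.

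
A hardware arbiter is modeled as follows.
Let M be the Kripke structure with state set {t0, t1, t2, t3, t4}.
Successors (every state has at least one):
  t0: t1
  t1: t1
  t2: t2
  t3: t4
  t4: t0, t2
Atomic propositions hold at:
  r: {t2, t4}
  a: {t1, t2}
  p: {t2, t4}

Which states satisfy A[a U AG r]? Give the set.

AG r: greatest fixpoint, start Z0 = {t2, t4}, keep only states in Sat with every successor in Z. Z1 = {t2}; fixed.
Sat(AG r) = {t2}
A[a U AG r]: least fixpoint, start Z0 = Sat(AG r) = {t2}, add states in Sat(a) with every successor in Z. Already a fixed point.
Sat(A[a U AG r]) = {t2}

{t2}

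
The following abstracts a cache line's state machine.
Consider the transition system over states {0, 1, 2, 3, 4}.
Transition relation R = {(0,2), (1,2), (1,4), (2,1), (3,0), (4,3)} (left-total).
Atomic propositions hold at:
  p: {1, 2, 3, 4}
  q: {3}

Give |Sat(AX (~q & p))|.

3

Sat(~q) = {0, 1, 2, 4}
Sat(~q & p) = {1, 2, 4}
Sat(AX (~q & p)) = {s : every successor in {1, 2, 4}} = {0, 1, 2}
|Sat(AX (~q & p))| = |{0, 1, 2}| = 3.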